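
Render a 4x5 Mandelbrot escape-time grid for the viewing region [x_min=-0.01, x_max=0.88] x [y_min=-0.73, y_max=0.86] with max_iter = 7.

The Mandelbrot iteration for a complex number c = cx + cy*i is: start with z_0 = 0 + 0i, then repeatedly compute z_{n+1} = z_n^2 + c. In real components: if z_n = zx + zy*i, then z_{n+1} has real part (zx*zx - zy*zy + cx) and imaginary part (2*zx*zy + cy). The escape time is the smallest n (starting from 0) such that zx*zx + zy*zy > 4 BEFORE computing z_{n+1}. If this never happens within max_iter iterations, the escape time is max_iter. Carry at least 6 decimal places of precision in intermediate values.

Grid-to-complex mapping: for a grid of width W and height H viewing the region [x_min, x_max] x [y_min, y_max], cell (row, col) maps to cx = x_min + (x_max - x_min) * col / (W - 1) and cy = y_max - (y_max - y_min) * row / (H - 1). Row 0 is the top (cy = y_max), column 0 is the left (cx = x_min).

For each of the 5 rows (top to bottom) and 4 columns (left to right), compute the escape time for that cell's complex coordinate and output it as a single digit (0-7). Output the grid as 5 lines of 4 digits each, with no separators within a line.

Answer: 7432
7743
7743
7743
7632

Derivation:
(row=0, col=0): c = -0.0100 + 0.8600i → escape time 7
(row=0, col=1): c = 0.2867 + 0.8600i → escape time 4
(row=0, col=2): c = 0.5833 + 0.8600i → escape time 3
(row=0, col=3): c = 0.8800 + 0.8600i → escape time 2
(row=1, col=0): c = -0.0100 + 0.4625i → escape time 7
(row=1, col=1): c = 0.2867 + 0.4625i → escape time 7
(row=1, col=2): c = 0.5833 + 0.4625i → escape time 4
(row=1, col=3): c = 0.8800 + 0.4625i → escape time 3
(row=2, col=0): c = -0.0100 + 0.0650i → escape time 7
(row=2, col=1): c = 0.2867 + 0.0650i → escape time 7
(row=2, col=2): c = 0.5833 + 0.0650i → escape time 4
(row=2, col=3): c = 0.8800 + 0.0650i → escape time 3
(row=3, col=0): c = -0.0100 + -0.3325i → escape time 7
(row=3, col=1): c = 0.2867 + -0.3325i → escape time 7
(row=3, col=2): c = 0.5833 + -0.3325i → escape time 4
(row=3, col=3): c = 0.8800 + -0.3325i → escape time 3
(row=4, col=0): c = -0.0100 + -0.7300i → escape time 7
(row=4, col=1): c = 0.2867 + -0.7300i → escape time 6
(row=4, col=2): c = 0.5833 + -0.7300i → escape time 3
(row=4, col=3): c = 0.8800 + -0.7300i → escape time 2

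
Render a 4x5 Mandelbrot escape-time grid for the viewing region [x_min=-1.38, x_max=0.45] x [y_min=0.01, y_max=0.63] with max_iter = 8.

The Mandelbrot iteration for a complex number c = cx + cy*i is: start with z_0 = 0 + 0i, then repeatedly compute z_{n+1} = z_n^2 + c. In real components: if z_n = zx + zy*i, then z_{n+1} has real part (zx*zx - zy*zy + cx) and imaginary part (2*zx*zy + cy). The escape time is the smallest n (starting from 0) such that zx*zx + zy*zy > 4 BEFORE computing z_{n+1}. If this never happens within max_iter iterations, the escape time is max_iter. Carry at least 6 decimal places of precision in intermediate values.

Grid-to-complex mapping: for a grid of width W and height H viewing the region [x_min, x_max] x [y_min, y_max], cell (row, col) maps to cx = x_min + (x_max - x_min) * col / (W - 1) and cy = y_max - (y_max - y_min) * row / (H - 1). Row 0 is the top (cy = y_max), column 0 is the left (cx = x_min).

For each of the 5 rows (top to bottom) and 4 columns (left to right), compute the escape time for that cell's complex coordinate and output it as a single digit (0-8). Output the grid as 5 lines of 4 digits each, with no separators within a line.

Answer: 3585
4686
5888
8887
8886

Derivation:
(row=0, col=0): c = -1.3800 + 0.6300i → escape time 3
(row=0, col=1): c = -0.7700 + 0.6300i → escape time 5
(row=0, col=2): c = -0.1600 + 0.6300i → escape time 8
(row=0, col=3): c = 0.4500 + 0.6300i → escape time 5
(row=1, col=0): c = -1.3800 + 0.4750i → escape time 4
(row=1, col=1): c = -0.7700 + 0.4750i → escape time 6
(row=1, col=2): c = -0.1600 + 0.4750i → escape time 8
(row=1, col=3): c = 0.4500 + 0.4750i → escape time 6
(row=2, col=0): c = -1.3800 + 0.3200i → escape time 5
(row=2, col=1): c = -0.7700 + 0.3200i → escape time 8
(row=2, col=2): c = -0.1600 + 0.3200i → escape time 8
(row=2, col=3): c = 0.4500 + 0.3200i → escape time 8
(row=3, col=0): c = -1.3800 + 0.1650i → escape time 8
(row=3, col=1): c = -0.7700 + 0.1650i → escape time 8
(row=3, col=2): c = -0.1600 + 0.1650i → escape time 8
(row=3, col=3): c = 0.4500 + 0.1650i → escape time 7
(row=4, col=0): c = -1.3800 + 0.0100i → escape time 8
(row=4, col=1): c = -0.7700 + 0.0100i → escape time 8
(row=4, col=2): c = -0.1600 + 0.0100i → escape time 8
(row=4, col=3): c = 0.4500 + 0.0100i → escape time 6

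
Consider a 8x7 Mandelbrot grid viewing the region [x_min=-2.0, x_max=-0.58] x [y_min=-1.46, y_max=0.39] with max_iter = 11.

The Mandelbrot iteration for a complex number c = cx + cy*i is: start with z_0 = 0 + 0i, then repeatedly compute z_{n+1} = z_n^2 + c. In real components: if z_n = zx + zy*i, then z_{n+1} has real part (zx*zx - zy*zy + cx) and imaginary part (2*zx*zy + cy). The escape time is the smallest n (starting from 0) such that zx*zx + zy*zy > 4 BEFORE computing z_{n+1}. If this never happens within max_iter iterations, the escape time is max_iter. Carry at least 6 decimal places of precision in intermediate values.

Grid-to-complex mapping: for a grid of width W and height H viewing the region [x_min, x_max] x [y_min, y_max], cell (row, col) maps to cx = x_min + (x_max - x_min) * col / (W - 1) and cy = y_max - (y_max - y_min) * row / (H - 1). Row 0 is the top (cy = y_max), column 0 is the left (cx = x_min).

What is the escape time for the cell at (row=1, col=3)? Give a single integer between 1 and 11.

Answer: 11

Derivation:
z_0 = 0 + 0i, c = -1.3914 + 0.0817i
Iter 1: z = -1.3914 + 0.0817i, |z|^2 = 1.9427
Iter 2: z = 0.5380 + -0.1456i, |z|^2 = 0.3106
Iter 3: z = -1.1232 + -0.0750i, |z|^2 = 1.2672
Iter 4: z = -0.1355 + 0.2501i, |z|^2 = 0.0809
Iter 5: z = -1.4356 + 0.0139i, |z|^2 = 2.0613
Iter 6: z = 0.6695 + 0.0417i, |z|^2 = 0.4499
Iter 7: z = -0.9450 + 0.1376i, |z|^2 = 0.9119
Iter 8: z = -0.5173 + -0.1783i, |z|^2 = 0.2994
Iter 9: z = -1.1556 + 0.2662i, |z|^2 = 1.4062
Iter 10: z = -0.1269 + -0.5335i, |z|^2 = 0.3007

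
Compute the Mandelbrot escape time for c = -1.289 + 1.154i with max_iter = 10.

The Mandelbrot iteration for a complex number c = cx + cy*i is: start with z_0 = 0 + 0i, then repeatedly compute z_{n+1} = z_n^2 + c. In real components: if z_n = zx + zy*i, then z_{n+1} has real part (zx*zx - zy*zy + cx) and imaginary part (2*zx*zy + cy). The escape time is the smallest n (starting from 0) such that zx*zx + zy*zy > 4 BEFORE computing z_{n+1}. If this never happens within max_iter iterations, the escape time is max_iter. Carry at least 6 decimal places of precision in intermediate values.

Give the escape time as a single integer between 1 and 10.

Answer: 2

Derivation:
z_0 = 0 + 0i, c = -1.2890 + 1.1540i
Iter 1: z = -1.2890 + 1.1540i, |z|^2 = 2.9932
Iter 2: z = -0.9592 + -1.8210i, |z|^2 = 4.2361
Escaped at iteration 2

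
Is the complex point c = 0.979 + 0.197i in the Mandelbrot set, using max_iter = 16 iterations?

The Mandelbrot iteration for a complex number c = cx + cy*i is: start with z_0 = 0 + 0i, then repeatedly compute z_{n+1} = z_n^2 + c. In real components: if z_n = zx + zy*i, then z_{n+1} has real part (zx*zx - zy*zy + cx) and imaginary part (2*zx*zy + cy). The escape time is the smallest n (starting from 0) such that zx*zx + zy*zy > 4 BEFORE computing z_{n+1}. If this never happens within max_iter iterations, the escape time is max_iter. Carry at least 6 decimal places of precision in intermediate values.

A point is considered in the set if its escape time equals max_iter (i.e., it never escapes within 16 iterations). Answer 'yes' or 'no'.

z_0 = 0 + 0i, c = 0.9790 + 0.1970i
Iter 1: z = 0.9790 + 0.1970i, |z|^2 = 0.9972
Iter 2: z = 1.8986 + 0.5827i, |z|^2 = 3.9444
Iter 3: z = 4.2442 + 2.4098i, |z|^2 = 23.8205
Escaped at iteration 3

Answer: no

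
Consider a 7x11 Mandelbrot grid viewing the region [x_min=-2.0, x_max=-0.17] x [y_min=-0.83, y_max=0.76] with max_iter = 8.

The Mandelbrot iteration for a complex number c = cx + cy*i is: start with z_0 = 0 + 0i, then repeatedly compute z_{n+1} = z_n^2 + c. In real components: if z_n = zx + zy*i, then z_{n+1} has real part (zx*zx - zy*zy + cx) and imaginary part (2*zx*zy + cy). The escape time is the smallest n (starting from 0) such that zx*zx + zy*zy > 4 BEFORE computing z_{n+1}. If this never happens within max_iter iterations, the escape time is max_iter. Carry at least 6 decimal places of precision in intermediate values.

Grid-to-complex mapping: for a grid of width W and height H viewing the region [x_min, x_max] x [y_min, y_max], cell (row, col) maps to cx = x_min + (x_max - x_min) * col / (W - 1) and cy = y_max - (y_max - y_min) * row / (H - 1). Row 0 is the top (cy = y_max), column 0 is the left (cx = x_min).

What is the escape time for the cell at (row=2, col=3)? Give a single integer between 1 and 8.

z_0 = 0 + 0i, c = -1.0850 + 0.4420i
Iter 1: z = -1.0850 + 0.4420i, |z|^2 = 1.3726
Iter 2: z = -0.1031 + -0.5171i, |z|^2 = 0.2781
Iter 3: z = -1.3418 + 0.5487i, |z|^2 = 2.1015
Iter 4: z = 0.4144 + -1.0304i, |z|^2 = 1.2335
Iter 5: z = -1.9751 + -0.4120i, |z|^2 = 4.0706
Escaped at iteration 5

Answer: 5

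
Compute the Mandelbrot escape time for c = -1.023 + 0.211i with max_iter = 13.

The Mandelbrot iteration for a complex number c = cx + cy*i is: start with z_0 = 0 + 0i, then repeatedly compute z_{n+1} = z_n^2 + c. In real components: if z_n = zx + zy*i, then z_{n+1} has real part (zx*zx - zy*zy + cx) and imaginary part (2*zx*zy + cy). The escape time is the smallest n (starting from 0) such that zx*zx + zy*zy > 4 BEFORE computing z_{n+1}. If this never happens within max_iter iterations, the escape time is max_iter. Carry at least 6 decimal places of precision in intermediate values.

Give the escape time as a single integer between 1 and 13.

z_0 = 0 + 0i, c = -1.0230 + 0.2110i
Iter 1: z = -1.0230 + 0.2110i, |z|^2 = 1.0910
Iter 2: z = -0.0210 + -0.2207i, |z|^2 = 0.0492
Iter 3: z = -1.0713 + 0.2203i, |z|^2 = 1.1961
Iter 4: z = 0.0761 + -0.2609i, |z|^2 = 0.0739
Iter 5: z = -1.0853 + 0.1713i, |z|^2 = 1.2072
Iter 6: z = 0.1255 + -0.1608i, |z|^2 = 0.0416
Iter 7: z = -1.0331 + 0.1706i, |z|^2 = 1.0964
Iter 8: z = 0.0152 + -0.1416i, |z|^2 = 0.0203
Iter 9: z = -1.0428 + 0.2067i, |z|^2 = 1.1302
Iter 10: z = 0.0217 + -0.2201i, |z|^2 = 0.0489
Iter 11: z = -1.0710 + 0.2014i, |z|^2 = 1.1876
Iter 12: z = 0.0834 + -0.2205i, |z|^2 = 0.0556

Answer: 13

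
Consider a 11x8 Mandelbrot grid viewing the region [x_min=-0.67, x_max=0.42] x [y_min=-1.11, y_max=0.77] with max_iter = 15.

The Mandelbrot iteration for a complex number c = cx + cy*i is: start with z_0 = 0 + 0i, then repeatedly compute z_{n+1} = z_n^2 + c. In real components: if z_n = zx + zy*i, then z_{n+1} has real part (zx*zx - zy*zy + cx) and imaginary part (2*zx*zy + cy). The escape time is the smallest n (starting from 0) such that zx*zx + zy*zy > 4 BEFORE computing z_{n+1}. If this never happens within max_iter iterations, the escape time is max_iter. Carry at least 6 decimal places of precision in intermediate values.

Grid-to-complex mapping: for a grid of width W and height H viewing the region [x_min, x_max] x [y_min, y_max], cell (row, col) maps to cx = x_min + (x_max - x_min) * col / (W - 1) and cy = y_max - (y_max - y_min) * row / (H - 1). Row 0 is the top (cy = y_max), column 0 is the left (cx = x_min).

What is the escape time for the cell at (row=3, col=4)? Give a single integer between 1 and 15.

Answer: 15

Derivation:
z_0 = 0 + 0i, c = -0.2340 + -0.0357i
Iter 1: z = -0.2340 + -0.0357i, |z|^2 = 0.0560
Iter 2: z = -0.1805 + -0.0190i, |z|^2 = 0.0329
Iter 3: z = -0.2018 + -0.0289i, |z|^2 = 0.0415
Iter 4: z = -0.1941 + -0.0241i, |z|^2 = 0.0383
Iter 5: z = -0.1969 + -0.0264i, |z|^2 = 0.0395
Iter 6: z = -0.1959 + -0.0253i, |z|^2 = 0.0390
Iter 7: z = -0.1963 + -0.0258i, |z|^2 = 0.0392
Iter 8: z = -0.1961 + -0.0256i, |z|^2 = 0.0391
Iter 9: z = -0.1962 + -0.0257i, |z|^2 = 0.0391
Iter 10: z = -0.1962 + -0.0256i, |z|^2 = 0.0391
Iter 11: z = -0.1962 + -0.0257i, |z|^2 = 0.0391
Iter 12: z = -0.1962 + -0.0256i, |z|^2 = 0.0391
Iter 13: z = -0.1962 + -0.0257i, |z|^2 = 0.0391
Iter 14: z = -0.1962 + -0.0257i, |z|^2 = 0.0391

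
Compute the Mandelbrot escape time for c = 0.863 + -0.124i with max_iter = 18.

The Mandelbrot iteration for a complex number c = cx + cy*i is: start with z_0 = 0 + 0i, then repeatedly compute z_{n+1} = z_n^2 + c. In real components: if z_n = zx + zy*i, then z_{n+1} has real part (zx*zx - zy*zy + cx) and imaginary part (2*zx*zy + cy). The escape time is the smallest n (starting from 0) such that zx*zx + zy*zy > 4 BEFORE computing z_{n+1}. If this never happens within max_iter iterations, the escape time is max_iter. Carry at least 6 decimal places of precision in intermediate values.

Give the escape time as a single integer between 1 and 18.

Answer: 3

Derivation:
z_0 = 0 + 0i, c = 0.8630 + -0.1240i
Iter 1: z = 0.8630 + -0.1240i, |z|^2 = 0.7601
Iter 2: z = 1.5924 + -0.3380i, |z|^2 = 2.6500
Iter 3: z = 3.2845 + -1.2005i, |z|^2 = 12.2289
Escaped at iteration 3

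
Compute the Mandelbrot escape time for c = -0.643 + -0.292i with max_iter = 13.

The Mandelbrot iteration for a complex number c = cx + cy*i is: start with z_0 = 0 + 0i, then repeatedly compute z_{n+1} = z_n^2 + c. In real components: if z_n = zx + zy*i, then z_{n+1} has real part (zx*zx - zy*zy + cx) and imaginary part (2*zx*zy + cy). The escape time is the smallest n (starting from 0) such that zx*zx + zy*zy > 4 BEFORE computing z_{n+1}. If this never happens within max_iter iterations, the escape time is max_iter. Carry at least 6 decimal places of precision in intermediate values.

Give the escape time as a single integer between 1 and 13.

Answer: 13

Derivation:
z_0 = 0 + 0i, c = -0.6430 + -0.2920i
Iter 1: z = -0.6430 + -0.2920i, |z|^2 = 0.4987
Iter 2: z = -0.3148 + 0.0835i, |z|^2 = 0.1061
Iter 3: z = -0.5509 + -0.3446i, |z|^2 = 0.4222
Iter 4: z = -0.4583 + 0.0876i, |z|^2 = 0.2177
Iter 5: z = -0.4407 + -0.3723i, |z|^2 = 0.3328
Iter 6: z = -0.5874 + 0.0361i, |z|^2 = 0.3464
Iter 7: z = -0.2992 + -0.3345i, |z|^2 = 0.2014
Iter 8: z = -0.6653 + -0.0919i, |z|^2 = 0.4511
Iter 9: z = -0.2088 + -0.1698i, |z|^2 = 0.0724
Iter 10: z = -0.6282 + -0.2211i, |z|^2 = 0.4436
Iter 11: z = -0.2972 + -0.0142i, |z|^2 = 0.0885
Iter 12: z = -0.5549 + -0.2836i, |z|^2 = 0.3883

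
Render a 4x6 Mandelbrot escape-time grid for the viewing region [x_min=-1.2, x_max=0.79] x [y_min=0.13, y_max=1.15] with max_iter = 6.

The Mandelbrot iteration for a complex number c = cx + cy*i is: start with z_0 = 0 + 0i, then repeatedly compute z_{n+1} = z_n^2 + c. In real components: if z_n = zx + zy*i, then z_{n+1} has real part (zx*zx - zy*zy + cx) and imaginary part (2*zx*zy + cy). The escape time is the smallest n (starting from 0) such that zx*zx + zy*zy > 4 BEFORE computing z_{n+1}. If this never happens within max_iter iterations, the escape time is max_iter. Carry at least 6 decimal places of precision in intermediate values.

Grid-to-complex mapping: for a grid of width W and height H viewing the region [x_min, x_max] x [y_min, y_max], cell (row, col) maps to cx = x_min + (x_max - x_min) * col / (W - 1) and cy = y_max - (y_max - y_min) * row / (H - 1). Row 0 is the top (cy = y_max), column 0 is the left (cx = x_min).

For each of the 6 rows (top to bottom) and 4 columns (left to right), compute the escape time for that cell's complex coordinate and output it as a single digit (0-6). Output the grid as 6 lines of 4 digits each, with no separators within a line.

(row=0, col=0): c = -1.2000 + 1.1500i → escape time 3
(row=0, col=1): c = -0.5367 + 1.1500i → escape time 3
(row=0, col=2): c = 0.1267 + 1.1500i → escape time 3
(row=0, col=3): c = 0.7900 + 1.1500i → escape time 2
(row=1, col=0): c = -1.2000 + 0.9460i → escape time 3
(row=1, col=1): c = -0.5367 + 0.9460i → escape time 4
(row=1, col=2): c = 0.1267 + 0.9460i → escape time 4
(row=1, col=3): c = 0.7900 + 0.9460i → escape time 2
(row=2, col=0): c = -1.2000 + 0.7420i → escape time 3
(row=2, col=1): c = -0.5367 + 0.7420i → escape time 6
(row=2, col=2): c = 0.1267 + 0.7420i → escape time 6
(row=2, col=3): c = 0.7900 + 0.7420i → escape time 2
(row=3, col=0): c = -1.2000 + 0.5380i → escape time 4
(row=3, col=1): c = -0.5367 + 0.5380i → escape time 6
(row=3, col=2): c = 0.1267 + 0.5380i → escape time 6
(row=3, col=3): c = 0.7900 + 0.5380i → escape time 3
(row=4, col=0): c = -1.2000 + 0.3340i → escape time 6
(row=4, col=1): c = -0.5367 + 0.3340i → escape time 6
(row=4, col=2): c = 0.1267 + 0.3340i → escape time 6
(row=4, col=3): c = 0.7900 + 0.3340i → escape time 3
(row=5, col=0): c = -1.2000 + 0.1300i → escape time 6
(row=5, col=1): c = -0.5367 + 0.1300i → escape time 6
(row=5, col=2): c = 0.1267 + 0.1300i → escape time 6
(row=5, col=3): c = 0.7900 + 0.1300i → escape time 3

Answer: 3332
3442
3662
4663
6663
6663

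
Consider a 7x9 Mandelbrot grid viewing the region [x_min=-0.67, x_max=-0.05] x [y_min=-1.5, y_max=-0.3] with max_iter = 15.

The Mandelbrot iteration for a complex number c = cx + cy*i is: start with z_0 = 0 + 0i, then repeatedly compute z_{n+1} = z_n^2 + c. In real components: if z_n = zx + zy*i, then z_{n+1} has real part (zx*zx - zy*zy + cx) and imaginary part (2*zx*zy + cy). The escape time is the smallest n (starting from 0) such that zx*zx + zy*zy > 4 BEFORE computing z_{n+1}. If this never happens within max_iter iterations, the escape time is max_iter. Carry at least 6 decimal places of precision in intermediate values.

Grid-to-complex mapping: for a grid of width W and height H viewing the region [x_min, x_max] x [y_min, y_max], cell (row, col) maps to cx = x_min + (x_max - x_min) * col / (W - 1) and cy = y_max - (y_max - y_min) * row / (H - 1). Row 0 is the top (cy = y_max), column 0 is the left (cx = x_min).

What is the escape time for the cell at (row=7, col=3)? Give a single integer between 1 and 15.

Answer: 2

Derivation:
z_0 = 0 + 0i, c = -0.3600 + -1.3500i
Iter 1: z = -0.3600 + -1.3500i, |z|^2 = 1.9521
Iter 2: z = -2.0529 + -0.3780i, |z|^2 = 4.3573
Escaped at iteration 2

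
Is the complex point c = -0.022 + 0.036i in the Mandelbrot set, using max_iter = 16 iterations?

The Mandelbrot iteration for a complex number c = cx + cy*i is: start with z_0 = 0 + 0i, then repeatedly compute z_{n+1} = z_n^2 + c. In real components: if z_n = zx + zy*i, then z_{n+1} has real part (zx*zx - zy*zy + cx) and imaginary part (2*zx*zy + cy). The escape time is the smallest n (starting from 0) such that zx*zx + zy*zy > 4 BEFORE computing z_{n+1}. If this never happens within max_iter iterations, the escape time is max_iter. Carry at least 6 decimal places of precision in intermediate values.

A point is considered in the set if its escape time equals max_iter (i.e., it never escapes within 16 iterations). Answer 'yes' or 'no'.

Answer: yes

Derivation:
z_0 = 0 + 0i, c = -0.0220 + 0.0360i
Iter 1: z = -0.0220 + 0.0360i, |z|^2 = 0.0018
Iter 2: z = -0.0228 + 0.0344i, |z|^2 = 0.0017
Iter 3: z = -0.0227 + 0.0344i, |z|^2 = 0.0017
Iter 4: z = -0.0227 + 0.0344i, |z|^2 = 0.0017
Iter 5: z = -0.0227 + 0.0344i, |z|^2 = 0.0017
Iter 6: z = -0.0227 + 0.0344i, |z|^2 = 0.0017
Iter 7: z = -0.0227 + 0.0344i, |z|^2 = 0.0017
Iter 8: z = -0.0227 + 0.0344i, |z|^2 = 0.0017
Iter 9: z = -0.0227 + 0.0344i, |z|^2 = 0.0017
Iter 10: z = -0.0227 + 0.0344i, |z|^2 = 0.0017
Iter 11: z = -0.0227 + 0.0344i, |z|^2 = 0.0017
Iter 12: z = -0.0227 + 0.0344i, |z|^2 = 0.0017
Iter 13: z = -0.0227 + 0.0344i, |z|^2 = 0.0017
Iter 14: z = -0.0227 + 0.0344i, |z|^2 = 0.0017
Iter 15: z = -0.0227 + 0.0344i, |z|^2 = 0.0017
Did not escape in 16 iterations → in set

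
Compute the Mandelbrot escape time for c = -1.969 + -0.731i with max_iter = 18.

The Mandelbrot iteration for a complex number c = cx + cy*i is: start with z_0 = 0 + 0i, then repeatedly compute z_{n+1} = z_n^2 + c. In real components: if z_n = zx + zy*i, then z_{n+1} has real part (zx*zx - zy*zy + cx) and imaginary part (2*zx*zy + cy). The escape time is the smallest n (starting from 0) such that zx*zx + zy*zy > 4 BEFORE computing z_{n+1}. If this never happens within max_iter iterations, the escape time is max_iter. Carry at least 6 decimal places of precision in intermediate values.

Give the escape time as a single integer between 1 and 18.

Answer: 1

Derivation:
z_0 = 0 + 0i, c = -1.9690 + -0.7310i
Iter 1: z = -1.9690 + -0.7310i, |z|^2 = 4.4113
Escaped at iteration 1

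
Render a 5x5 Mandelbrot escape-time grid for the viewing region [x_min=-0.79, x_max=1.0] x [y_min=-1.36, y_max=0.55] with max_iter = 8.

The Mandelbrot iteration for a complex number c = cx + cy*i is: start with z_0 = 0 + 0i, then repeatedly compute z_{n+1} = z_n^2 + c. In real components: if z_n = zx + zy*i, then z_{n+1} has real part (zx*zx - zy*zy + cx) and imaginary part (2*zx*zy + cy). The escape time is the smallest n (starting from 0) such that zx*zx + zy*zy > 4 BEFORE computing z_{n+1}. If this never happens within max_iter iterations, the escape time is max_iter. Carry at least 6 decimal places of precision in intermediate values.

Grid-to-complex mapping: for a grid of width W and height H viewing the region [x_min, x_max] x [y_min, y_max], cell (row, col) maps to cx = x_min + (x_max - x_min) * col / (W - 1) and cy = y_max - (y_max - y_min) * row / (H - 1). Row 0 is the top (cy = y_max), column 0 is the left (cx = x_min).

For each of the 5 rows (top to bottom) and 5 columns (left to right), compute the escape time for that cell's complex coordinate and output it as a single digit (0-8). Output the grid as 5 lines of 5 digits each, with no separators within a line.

Answer: 68842
88842
78842
45532
22222

Derivation:
(row=0, col=0): c = -0.7900 + 0.5500i → escape time 6
(row=0, col=1): c = -0.3425 + 0.5500i → escape time 8
(row=0, col=2): c = 0.1050 + 0.5500i → escape time 8
(row=0, col=3): c = 0.5525 + 0.5500i → escape time 4
(row=0, col=4): c = 1.0000 + 0.5500i → escape time 2
(row=1, col=0): c = -0.7900 + 0.0725i → escape time 8
(row=1, col=1): c = -0.3425 + 0.0725i → escape time 8
(row=1, col=2): c = 0.1050 + 0.0725i → escape time 8
(row=1, col=3): c = 0.5525 + 0.0725i → escape time 4
(row=1, col=4): c = 1.0000 + 0.0725i → escape time 2
(row=2, col=0): c = -0.7900 + -0.4050i → escape time 7
(row=2, col=1): c = -0.3425 + -0.4050i → escape time 8
(row=2, col=2): c = 0.1050 + -0.4050i → escape time 8
(row=2, col=3): c = 0.5525 + -0.4050i → escape time 4
(row=2, col=4): c = 1.0000 + -0.4050i → escape time 2
(row=3, col=0): c = -0.7900 + -0.8825i → escape time 4
(row=3, col=1): c = -0.3425 + -0.8825i → escape time 5
(row=3, col=2): c = 0.1050 + -0.8825i → escape time 5
(row=3, col=3): c = 0.5525 + -0.8825i → escape time 3
(row=3, col=4): c = 1.0000 + -0.8825i → escape time 2
(row=4, col=0): c = -0.7900 + -1.3600i → escape time 2
(row=4, col=1): c = -0.3425 + -1.3600i → escape time 2
(row=4, col=2): c = 0.1050 + -1.3600i → escape time 2
(row=4, col=3): c = 0.5525 + -1.3600i → escape time 2
(row=4, col=4): c = 1.0000 + -1.3600i → escape time 2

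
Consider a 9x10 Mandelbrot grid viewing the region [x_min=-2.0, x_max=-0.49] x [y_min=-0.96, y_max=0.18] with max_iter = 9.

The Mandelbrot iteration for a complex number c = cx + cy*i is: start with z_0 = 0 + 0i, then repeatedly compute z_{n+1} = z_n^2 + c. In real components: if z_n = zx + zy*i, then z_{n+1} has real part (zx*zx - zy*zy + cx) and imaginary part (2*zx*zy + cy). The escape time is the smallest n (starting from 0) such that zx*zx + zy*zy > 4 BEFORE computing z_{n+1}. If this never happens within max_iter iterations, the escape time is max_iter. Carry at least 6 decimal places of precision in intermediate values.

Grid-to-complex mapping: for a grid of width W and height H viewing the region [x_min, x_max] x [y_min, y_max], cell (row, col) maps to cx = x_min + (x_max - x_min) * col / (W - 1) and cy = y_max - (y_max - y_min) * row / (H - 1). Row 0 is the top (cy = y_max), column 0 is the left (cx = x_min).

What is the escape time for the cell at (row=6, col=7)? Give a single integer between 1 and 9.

z_0 = 0 + 0i, c = -0.6787 + -0.5800i
Iter 1: z = -0.6787 + -0.5800i, |z|^2 = 0.7971
Iter 2: z = -0.5544 + 0.2074i, |z|^2 = 0.3504
Iter 3: z = -0.4143 + -0.8099i, |z|^2 = 0.8277
Iter 4: z = -1.1631 + 0.0912i, |z|^2 = 1.3610
Iter 5: z = 0.6657 + -0.7920i, |z|^2 = 1.0704
Iter 6: z = -0.8630 + -1.6345i, |z|^2 = 3.4162
Iter 7: z = -2.6055 + 2.2410i, |z|^2 = 11.8109
Escaped at iteration 7

Answer: 7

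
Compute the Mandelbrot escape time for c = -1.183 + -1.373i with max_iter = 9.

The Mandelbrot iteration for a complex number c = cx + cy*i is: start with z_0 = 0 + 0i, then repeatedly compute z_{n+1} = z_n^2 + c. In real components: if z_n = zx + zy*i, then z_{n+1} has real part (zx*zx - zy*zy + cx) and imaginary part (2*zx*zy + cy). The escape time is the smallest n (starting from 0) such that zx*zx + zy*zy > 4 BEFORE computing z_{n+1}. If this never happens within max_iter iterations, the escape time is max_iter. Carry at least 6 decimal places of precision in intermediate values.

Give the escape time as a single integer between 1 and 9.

Answer: 2

Derivation:
z_0 = 0 + 0i, c = -1.1830 + -1.3730i
Iter 1: z = -1.1830 + -1.3730i, |z|^2 = 3.2846
Iter 2: z = -1.6686 + 1.8755i, |z|^2 = 6.3019
Escaped at iteration 2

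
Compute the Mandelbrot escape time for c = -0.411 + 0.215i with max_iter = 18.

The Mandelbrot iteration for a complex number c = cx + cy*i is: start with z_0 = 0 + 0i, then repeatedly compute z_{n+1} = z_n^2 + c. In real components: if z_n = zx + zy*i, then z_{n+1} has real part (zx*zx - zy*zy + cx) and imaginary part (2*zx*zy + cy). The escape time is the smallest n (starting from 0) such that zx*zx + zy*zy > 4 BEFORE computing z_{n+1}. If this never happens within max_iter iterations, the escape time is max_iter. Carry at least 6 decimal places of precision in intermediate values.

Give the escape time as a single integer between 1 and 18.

z_0 = 0 + 0i, c = -0.4110 + 0.2150i
Iter 1: z = -0.4110 + 0.2150i, |z|^2 = 0.2151
Iter 2: z = -0.2883 + 0.0383i, |z|^2 = 0.0846
Iter 3: z = -0.3293 + 0.1929i, |z|^2 = 0.1457
Iter 4: z = -0.3398 + 0.0879i, |z|^2 = 0.1232
Iter 5: z = -0.3033 + 0.1553i, |z|^2 = 0.1161
Iter 6: z = -0.3431 + 0.1208i, |z|^2 = 0.1323
Iter 7: z = -0.3079 + 0.1321i, |z|^2 = 0.1122
Iter 8: z = -0.3337 + 0.1337i, |z|^2 = 0.1292
Iter 9: z = -0.3175 + 0.1258i, |z|^2 = 0.1167
Iter 10: z = -0.3260 + 0.1351i, |z|^2 = 0.1245
Iter 11: z = -0.3230 + 0.1269i, |z|^2 = 0.1204
Iter 12: z = -0.3228 + 0.1330i, |z|^2 = 0.1219
Iter 13: z = -0.3245 + 0.1291i, |z|^2 = 0.1220
Iter 14: z = -0.3224 + 0.1312i, |z|^2 = 0.1211
Iter 15: z = -0.3243 + 0.1304i, |z|^2 = 0.1222
Iter 16: z = -0.3228 + 0.1304i, |z|^2 = 0.1212
Iter 17: z = -0.3238 + 0.1308i, |z|^2 = 0.1219

Answer: 18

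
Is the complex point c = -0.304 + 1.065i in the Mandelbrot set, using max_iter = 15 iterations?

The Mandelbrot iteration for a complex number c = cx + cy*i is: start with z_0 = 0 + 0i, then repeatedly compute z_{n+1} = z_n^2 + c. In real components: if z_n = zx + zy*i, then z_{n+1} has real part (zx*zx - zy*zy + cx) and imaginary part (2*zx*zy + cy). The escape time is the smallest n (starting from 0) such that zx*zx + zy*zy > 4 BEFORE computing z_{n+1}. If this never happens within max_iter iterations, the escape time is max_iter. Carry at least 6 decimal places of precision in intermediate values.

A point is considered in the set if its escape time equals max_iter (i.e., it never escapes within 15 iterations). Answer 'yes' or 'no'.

z_0 = 0 + 0i, c = -0.3040 + 1.0650i
Iter 1: z = -0.3040 + 1.0650i, |z|^2 = 1.2266
Iter 2: z = -1.3458 + 0.4175i, |z|^2 = 1.9855
Iter 3: z = 1.3329 + -0.0587i, |z|^2 = 1.7801
Iter 4: z = 1.4692 + 0.9085i, |z|^2 = 2.9840
Iter 5: z = 1.0292 + 3.7346i, |z|^2 = 15.0066
Escaped at iteration 5

Answer: no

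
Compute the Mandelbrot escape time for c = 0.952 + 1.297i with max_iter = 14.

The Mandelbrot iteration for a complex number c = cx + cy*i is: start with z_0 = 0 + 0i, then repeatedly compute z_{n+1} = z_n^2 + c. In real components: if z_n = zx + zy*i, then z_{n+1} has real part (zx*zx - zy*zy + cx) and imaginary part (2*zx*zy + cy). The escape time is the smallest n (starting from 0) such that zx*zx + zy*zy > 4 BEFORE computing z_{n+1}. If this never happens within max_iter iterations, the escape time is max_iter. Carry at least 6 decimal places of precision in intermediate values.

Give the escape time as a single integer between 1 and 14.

z_0 = 0 + 0i, c = 0.9520 + 1.2970i
Iter 1: z = 0.9520 + 1.2970i, |z|^2 = 2.5885
Iter 2: z = 0.1761 + 3.7665i, |z|^2 = 14.2174
Escaped at iteration 2

Answer: 2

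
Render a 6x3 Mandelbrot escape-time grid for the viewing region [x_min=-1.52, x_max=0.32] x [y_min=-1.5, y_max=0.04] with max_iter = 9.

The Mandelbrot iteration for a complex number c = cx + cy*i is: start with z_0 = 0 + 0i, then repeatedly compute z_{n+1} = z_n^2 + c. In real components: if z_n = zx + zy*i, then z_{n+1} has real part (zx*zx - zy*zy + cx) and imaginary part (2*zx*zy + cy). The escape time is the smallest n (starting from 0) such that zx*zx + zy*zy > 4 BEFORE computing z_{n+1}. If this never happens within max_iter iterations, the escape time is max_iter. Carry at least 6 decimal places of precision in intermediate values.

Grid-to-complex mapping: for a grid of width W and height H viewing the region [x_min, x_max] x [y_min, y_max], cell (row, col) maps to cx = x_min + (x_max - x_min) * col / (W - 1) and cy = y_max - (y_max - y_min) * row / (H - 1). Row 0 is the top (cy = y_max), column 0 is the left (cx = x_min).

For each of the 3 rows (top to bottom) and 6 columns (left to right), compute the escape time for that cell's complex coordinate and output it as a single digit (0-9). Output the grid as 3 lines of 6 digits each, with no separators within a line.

(row=0, col=0): c = -1.5200 + 0.0400i → escape time 9
(row=0, col=1): c = -1.1520 + 0.0400i → escape time 9
(row=0, col=2): c = -0.7840 + 0.0400i → escape time 9
(row=0, col=3): c = -0.4160 + 0.0400i → escape time 9
(row=0, col=4): c = -0.0480 + 0.0400i → escape time 9
(row=0, col=5): c = 0.3200 + 0.0400i → escape time 9
(row=1, col=0): c = -1.5200 + -0.7300i → escape time 3
(row=1, col=1): c = -1.1520 + -0.7300i → escape time 3
(row=1, col=2): c = -0.7840 + -0.7300i → escape time 4
(row=1, col=3): c = -0.4160 + -0.7300i → escape time 7
(row=1, col=4): c = -0.0480 + -0.7300i → escape time 9
(row=1, col=5): c = 0.3200 + -0.7300i → escape time 6
(row=2, col=0): c = -1.5200 + -1.5000i → escape time 1
(row=2, col=1): c = -1.1520 + -1.5000i → escape time 2
(row=2, col=2): c = -0.7840 + -1.5000i → escape time 2
(row=2, col=3): c = -0.4160 + -1.5000i → escape time 2
(row=2, col=4): c = -0.0480 + -1.5000i → escape time 2
(row=2, col=5): c = 0.3200 + -1.5000i → escape time 2

Answer: 999999
334796
122222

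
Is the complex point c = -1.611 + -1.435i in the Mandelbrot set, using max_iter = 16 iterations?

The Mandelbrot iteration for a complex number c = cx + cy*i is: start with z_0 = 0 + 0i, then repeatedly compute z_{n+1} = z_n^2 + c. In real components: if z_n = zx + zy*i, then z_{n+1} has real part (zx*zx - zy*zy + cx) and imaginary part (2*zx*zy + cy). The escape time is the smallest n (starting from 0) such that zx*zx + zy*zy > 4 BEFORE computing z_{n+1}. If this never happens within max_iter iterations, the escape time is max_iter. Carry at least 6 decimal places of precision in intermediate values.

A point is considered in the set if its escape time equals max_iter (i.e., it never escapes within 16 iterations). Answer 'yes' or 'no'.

z_0 = 0 + 0i, c = -1.6110 + -1.4350i
Iter 1: z = -1.6110 + -1.4350i, |z|^2 = 4.6545
Escaped at iteration 1

Answer: no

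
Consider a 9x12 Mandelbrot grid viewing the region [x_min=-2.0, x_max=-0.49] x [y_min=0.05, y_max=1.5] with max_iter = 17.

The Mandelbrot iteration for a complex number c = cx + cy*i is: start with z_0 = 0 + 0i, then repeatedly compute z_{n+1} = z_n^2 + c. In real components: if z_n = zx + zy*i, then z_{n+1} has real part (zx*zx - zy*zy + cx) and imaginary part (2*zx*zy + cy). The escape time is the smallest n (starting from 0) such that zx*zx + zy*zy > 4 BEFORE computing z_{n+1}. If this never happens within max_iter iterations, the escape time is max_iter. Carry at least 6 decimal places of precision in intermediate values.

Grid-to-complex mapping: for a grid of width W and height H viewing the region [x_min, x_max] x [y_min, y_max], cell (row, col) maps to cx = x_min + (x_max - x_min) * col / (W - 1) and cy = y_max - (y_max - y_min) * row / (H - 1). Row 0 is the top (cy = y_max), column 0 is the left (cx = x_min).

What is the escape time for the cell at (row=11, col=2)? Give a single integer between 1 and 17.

Answer: 6

Derivation:
z_0 = 0 + 0i, c = -1.6225 + 0.0500i
Iter 1: z = -1.6225 + 0.0500i, |z|^2 = 2.6350
Iter 2: z = 1.0075 + -0.1123i, |z|^2 = 1.0277
Iter 3: z = -0.6200 + -0.1762i, |z|^2 = 0.4155
Iter 4: z = -1.2691 + 0.2685i, |z|^2 = 1.6827
Iter 5: z = -0.0840 + -0.6315i, |z|^2 = 0.4058
Iter 6: z = -2.0142 + 0.1560i, |z|^2 = 4.0813
Escaped at iteration 6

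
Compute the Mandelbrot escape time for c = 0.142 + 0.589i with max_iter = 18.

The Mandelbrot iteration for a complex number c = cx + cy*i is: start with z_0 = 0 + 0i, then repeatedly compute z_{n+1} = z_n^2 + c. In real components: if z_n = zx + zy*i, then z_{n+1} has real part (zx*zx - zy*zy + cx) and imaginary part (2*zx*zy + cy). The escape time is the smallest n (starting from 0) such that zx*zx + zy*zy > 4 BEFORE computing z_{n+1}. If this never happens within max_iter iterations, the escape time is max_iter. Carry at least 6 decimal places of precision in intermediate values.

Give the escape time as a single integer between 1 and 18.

z_0 = 0 + 0i, c = 0.1420 + 0.5890i
Iter 1: z = 0.1420 + 0.5890i, |z|^2 = 0.3671
Iter 2: z = -0.1848 + 0.7563i, |z|^2 = 0.6061
Iter 3: z = -0.3958 + 0.3095i, |z|^2 = 0.2525
Iter 4: z = 0.2029 + 0.3440i, |z|^2 = 0.1595
Iter 5: z = 0.0648 + 0.7285i, |z|^2 = 0.5350
Iter 6: z = -0.3846 + 0.6835i, |z|^2 = 0.6150
Iter 7: z = -0.1773 + 0.0633i, |z|^2 = 0.0354
Iter 8: z = 0.1694 + 0.5666i, |z|^2 = 0.3497
Iter 9: z = -0.1503 + 0.7810i, |z|^2 = 0.6325
Iter 10: z = -0.4453 + 0.3543i, |z|^2 = 0.3238
Iter 11: z = 0.2148 + 0.2735i, |z|^2 = 0.1209
Iter 12: z = 0.1134 + 0.7065i, |z|^2 = 0.5120
Iter 13: z = -0.3443 + 0.7492i, |z|^2 = 0.6798
Iter 14: z = -0.3007 + 0.0732i, |z|^2 = 0.0958
Iter 15: z = 0.2271 + 0.5450i, |z|^2 = 0.3486
Iter 16: z = -0.1035 + 0.8365i, |z|^2 = 0.7105
Iter 17: z = -0.5471 + 0.4159i, |z|^2 = 0.4722

Answer: 18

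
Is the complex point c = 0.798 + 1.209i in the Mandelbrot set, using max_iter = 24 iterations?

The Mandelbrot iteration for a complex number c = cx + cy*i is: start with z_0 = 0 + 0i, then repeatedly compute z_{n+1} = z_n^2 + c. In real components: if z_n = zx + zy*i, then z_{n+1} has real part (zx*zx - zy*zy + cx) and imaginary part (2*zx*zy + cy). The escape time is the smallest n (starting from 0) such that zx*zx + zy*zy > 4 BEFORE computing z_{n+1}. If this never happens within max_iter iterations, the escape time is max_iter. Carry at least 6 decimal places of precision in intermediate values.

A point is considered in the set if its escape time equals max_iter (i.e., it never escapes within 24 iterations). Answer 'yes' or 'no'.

z_0 = 0 + 0i, c = 0.7980 + 1.2090i
Iter 1: z = 0.7980 + 1.2090i, |z|^2 = 2.0985
Iter 2: z = -0.0269 + 3.1386i, |z|^2 = 9.8513
Escaped at iteration 2

Answer: no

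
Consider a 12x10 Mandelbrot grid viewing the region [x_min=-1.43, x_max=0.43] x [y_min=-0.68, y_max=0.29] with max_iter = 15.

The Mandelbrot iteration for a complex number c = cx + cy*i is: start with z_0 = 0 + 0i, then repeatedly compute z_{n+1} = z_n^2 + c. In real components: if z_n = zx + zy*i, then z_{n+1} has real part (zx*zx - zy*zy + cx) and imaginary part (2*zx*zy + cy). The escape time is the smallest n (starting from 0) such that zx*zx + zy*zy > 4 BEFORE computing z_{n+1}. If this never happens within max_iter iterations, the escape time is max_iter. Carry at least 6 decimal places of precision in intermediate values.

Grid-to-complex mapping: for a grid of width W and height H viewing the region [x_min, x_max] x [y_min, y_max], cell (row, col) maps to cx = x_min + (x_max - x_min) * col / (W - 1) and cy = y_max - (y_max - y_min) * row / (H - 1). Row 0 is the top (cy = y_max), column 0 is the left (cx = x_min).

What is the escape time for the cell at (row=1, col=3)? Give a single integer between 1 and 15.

Answer: 15

Derivation:
z_0 = 0 + 0i, c = -0.9227 + 0.1822i
Iter 1: z = -0.9227 + 0.1822i, |z|^2 = 0.8846
Iter 2: z = -0.1045 + -0.1541i, |z|^2 = 0.0347
Iter 3: z = -0.9355 + 0.2144i, |z|^2 = 0.9212
Iter 4: z = -0.0935 + -0.2190i, |z|^2 = 0.0567
Iter 5: z = -0.9619 + 0.2232i, |z|^2 = 0.9751
Iter 6: z = -0.0472 + -0.2471i, |z|^2 = 0.0633
Iter 7: z = -0.9816 + 0.2055i, |z|^2 = 1.0057
Iter 8: z = -0.0015 + -0.2213i, |z|^2 = 0.0490
Iter 9: z = -0.9717 + 0.1829i, |z|^2 = 0.9776
Iter 10: z = -0.0120 + -0.1732i, |z|^2 = 0.0301
Iter 11: z = -0.9526 + 0.1864i, |z|^2 = 0.9422
Iter 12: z = -0.0500 + -0.1729i, |z|^2 = 0.0324
Iter 13: z = -0.9501 + 0.1995i, |z|^2 = 0.9425
Iter 14: z = -0.0598 + -0.1969i, |z|^2 = 0.0424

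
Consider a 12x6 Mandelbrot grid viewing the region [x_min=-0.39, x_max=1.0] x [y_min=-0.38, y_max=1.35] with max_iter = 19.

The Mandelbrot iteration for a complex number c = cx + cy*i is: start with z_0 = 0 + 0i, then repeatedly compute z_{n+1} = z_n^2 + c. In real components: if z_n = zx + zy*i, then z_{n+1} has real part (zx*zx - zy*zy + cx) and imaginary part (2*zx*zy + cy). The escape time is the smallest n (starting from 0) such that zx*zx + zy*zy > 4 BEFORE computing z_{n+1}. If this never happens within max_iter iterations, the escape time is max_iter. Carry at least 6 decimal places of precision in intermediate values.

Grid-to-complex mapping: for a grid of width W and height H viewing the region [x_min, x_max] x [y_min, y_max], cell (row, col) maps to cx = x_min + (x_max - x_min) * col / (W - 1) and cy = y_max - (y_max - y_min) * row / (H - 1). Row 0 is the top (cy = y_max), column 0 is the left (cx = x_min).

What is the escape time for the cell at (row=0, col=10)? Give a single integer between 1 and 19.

Answer: 2

Derivation:
z_0 = 0 + 0i, c = 0.8736 + 1.3500i
Iter 1: z = 0.8736 + 1.3500i, |z|^2 = 2.5857
Iter 2: z = -0.1856 + 3.7088i, |z|^2 = 13.7898
Escaped at iteration 2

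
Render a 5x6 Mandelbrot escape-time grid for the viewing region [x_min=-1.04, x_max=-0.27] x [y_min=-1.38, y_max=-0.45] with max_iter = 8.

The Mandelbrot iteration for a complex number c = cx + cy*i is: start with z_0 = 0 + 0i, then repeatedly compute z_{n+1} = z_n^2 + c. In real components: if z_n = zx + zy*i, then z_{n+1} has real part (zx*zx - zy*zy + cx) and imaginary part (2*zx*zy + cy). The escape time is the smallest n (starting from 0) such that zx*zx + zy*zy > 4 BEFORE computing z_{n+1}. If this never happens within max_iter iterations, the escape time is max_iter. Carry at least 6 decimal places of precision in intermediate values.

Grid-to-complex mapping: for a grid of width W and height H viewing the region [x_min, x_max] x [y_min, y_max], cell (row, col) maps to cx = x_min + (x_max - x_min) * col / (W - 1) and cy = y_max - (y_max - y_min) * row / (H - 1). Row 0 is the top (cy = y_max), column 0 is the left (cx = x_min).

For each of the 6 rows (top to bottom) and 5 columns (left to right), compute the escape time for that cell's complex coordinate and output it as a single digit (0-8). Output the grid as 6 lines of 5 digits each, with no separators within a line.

Answer: 56888
45788
34458
33445
33333
22222

Derivation:
(row=0, col=0): c = -1.0400 + -0.4500i → escape time 5
(row=0, col=1): c = -0.8475 + -0.4500i → escape time 6
(row=0, col=2): c = -0.6550 + -0.4500i → escape time 8
(row=0, col=3): c = -0.4625 + -0.4500i → escape time 8
(row=0, col=4): c = -0.2700 + -0.4500i → escape time 8
(row=1, col=0): c = -1.0400 + -0.6360i → escape time 4
(row=1, col=1): c = -0.8475 + -0.6360i → escape time 5
(row=1, col=2): c = -0.6550 + -0.6360i → escape time 7
(row=1, col=3): c = -0.4625 + -0.6360i → escape time 8
(row=1, col=4): c = -0.2700 + -0.6360i → escape time 8
(row=2, col=0): c = -1.0400 + -0.8220i → escape time 3
(row=2, col=1): c = -0.8475 + -0.8220i → escape time 4
(row=2, col=2): c = -0.6550 + -0.8220i → escape time 4
(row=2, col=3): c = -0.4625 + -0.8220i → escape time 5
(row=2, col=4): c = -0.2700 + -0.8220i → escape time 8
(row=3, col=0): c = -1.0400 + -1.0080i → escape time 3
(row=3, col=1): c = -0.8475 + -1.0080i → escape time 3
(row=3, col=2): c = -0.6550 + -1.0080i → escape time 4
(row=3, col=3): c = -0.4625 + -1.0080i → escape time 4
(row=3, col=4): c = -0.2700 + -1.0080i → escape time 5
(row=4, col=0): c = -1.0400 + -1.1940i → escape time 3
(row=4, col=1): c = -0.8475 + -1.1940i → escape time 3
(row=4, col=2): c = -0.6550 + -1.1940i → escape time 3
(row=4, col=3): c = -0.4625 + -1.1940i → escape time 3
(row=4, col=4): c = -0.2700 + -1.1940i → escape time 3
(row=5, col=0): c = -1.0400 + -1.3800i → escape time 2
(row=5, col=1): c = -0.8475 + -1.3800i → escape time 2
(row=5, col=2): c = -0.6550 + -1.3800i → escape time 2
(row=5, col=3): c = -0.4625 + -1.3800i → escape time 2
(row=5, col=4): c = -0.2700 + -1.3800i → escape time 2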